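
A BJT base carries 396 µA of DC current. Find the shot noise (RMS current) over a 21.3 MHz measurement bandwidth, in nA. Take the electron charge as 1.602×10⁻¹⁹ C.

52.0 nA

I_n = √(2qI·B)
2qI·B = 2 × 1.602×10⁻¹⁹ × 3.96×10⁻⁴ × 2.13×10⁷ = 2.70×10⁻¹⁵ A²
I_n = √(2.70×10⁻¹⁵) = 5.20×10⁻⁸ A = 52.0 nA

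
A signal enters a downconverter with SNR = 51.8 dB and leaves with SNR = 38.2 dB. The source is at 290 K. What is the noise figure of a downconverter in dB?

13.6 dB

NF (dB) = SNR_in(dB) − SNR_out(dB) when the source is at T₀
NF = 51.8 − 38.2 = 13.6 dB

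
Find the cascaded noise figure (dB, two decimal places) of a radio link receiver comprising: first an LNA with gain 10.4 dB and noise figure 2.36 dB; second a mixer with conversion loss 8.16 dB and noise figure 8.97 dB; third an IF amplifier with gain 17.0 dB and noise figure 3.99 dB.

5.12 dB

Convert to linear (a loss of L dB is a gain of −L dB): F_i = 10^(NF_i/10), G_i = 10^(G_i,dB/10)
  Stage 1: F_1 = 10^(2.36/10) = 1.722, G_1 = 10^(10.4/10) = 10.96
  Stage 2: F_2 = 10^(8.97/10) = 7.889, G_2 = 10^(−8.16/10) = 0.1528
  Stage 3: F_3 = 10^(3.99/10) = 2.506, G_3 = 10^(17.0/10) = 50.12
Friis cascade:
  F = 1.722 + (7.889 − 1)/10.96 + (2.506 − 1)/1.675 = 3.249
NF = 10 log₁₀(3.249) = 5.12 dB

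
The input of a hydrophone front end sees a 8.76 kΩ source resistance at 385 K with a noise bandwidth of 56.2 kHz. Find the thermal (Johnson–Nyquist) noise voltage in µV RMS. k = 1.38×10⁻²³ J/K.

3.23 µV

V_n = √(4kTRB)
4kTRB = 4 × 1.38×10⁻²³ × 385 × 8.76×10³ × 5.62×10⁴ = 1.05×10⁻¹¹ V²
V_n = √(1.05×10⁻¹¹) = 3.23×10⁻⁶ V = 3.23 µV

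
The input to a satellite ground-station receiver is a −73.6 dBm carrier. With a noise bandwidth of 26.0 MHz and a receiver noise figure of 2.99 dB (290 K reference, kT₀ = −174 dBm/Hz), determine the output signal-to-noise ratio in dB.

23.3 dB

Noise floor: N = −174 + 10 log₁₀(B) + NF
10 log₁₀(2.60×10⁷) = 74.15 dB
N = −174 + 74.15 + 2.99 = −96.86 dBm
SNR = P_sig − N = −73.6 − (−96.86) = 23.26 dB → 23.3 dB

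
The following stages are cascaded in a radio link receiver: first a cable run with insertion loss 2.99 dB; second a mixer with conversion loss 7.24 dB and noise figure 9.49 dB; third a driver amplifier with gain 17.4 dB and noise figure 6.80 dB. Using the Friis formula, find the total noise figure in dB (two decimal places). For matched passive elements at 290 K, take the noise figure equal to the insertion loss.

17.61 dB

Convert to linear (a loss of L dB is a gain of −L dB): F_i = 10^(NF_i/10), G_i = 10^(G_i,dB/10)
  Stage 1: F_1 = 10^(2.99/10) = 1.991, G_1 = 10^(−2.99/10) = 0.5023
  Stage 2: F_2 = 10^(9.49/10) = 8.892, G_2 = 10^(−7.24/10) = 0.1888
  Stage 3: F_3 = 10^(6.80/10) = 4.786, G_3 = 10^(17.4/10) = 54.95
Friis cascade:
  F = 1.991 + (8.892 − 1)/0.5023 + (4.786 − 1)/0.09484 = 57.62
NF = 10 log₁₀(57.62) = 17.61 dB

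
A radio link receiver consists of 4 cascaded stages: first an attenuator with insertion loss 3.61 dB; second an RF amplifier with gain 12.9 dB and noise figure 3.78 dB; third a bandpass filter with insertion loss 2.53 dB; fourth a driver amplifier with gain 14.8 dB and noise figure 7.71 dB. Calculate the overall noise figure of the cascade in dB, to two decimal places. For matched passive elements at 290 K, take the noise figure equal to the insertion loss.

8.20 dB

Convert to linear (a loss of L dB is a gain of −L dB): F_i = 10^(NF_i/10), G_i = 10^(G_i,dB/10)
  Stage 1: F_1 = 10^(3.61/10) = 2.296, G_1 = 10^(−3.61/10) = 0.4355
  Stage 2: F_2 = 10^(3.78/10) = 2.388, G_2 = 10^(12.9/10) = 19.50
  Stage 3: F_3 = 10^(2.53/10) = 1.791, G_3 = 10^(−2.53/10) = 0.5585
  Stage 4: F_4 = 10^(7.71/10) = 5.902, G_4 = 10^(14.8/10) = 30.20
Friis cascade:
  F = 2.296 + (2.388 − 1)/0.4355 + (1.791 − 1)/8.492 + (5.902 − 1)/4.742 = 6.610
NF = 10 log₁₀(6.610) = 8.20 dB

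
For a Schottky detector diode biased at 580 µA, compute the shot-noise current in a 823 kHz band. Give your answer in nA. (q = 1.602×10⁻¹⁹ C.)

12.4 nA

I_n = √(2qI·B)
2qI·B = 2 × 1.602×10⁻¹⁹ × 5.80×10⁻⁴ × 8.23×10⁵ = 1.53×10⁻¹⁶ A²
I_n = √(1.53×10⁻¹⁶) = 1.24×10⁻⁸ A = 12.4 nA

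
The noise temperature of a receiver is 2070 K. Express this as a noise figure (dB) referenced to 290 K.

F = 1 + T_e/T₀ = 1 + 2070/290 = 8.13793
NF = 10 log₁₀(8.13793) = 9.11 dB

9.11 dB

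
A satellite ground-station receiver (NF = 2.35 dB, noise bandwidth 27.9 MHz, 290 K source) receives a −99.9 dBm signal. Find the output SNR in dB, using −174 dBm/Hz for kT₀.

Noise floor: N = −174 + 10 log₁₀(B) + NF
10 log₁₀(2.79×10⁷) = 74.46 dB
N = −174 + 74.46 + 2.35 = −97.19 dBm
SNR = P_sig − N = −99.9 − (−97.19) = −2.71 dB → −2.7 dB

−2.7 dB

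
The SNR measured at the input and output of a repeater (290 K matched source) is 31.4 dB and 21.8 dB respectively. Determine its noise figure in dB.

9.6 dB

NF (dB) = SNR_in(dB) − SNR_out(dB) when the source is at T₀
NF = 31.4 − 21.8 = 9.6 dB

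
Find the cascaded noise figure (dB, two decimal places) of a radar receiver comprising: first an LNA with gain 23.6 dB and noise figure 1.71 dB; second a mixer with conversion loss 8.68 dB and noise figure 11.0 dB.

Convert to linear (a loss of L dB is a gain of −L dB): F_i = 10^(NF_i/10), G_i = 10^(G_i,dB/10)
  Stage 1: F_1 = 10^(1.71/10) = 1.483, G_1 = 10^(23.6/10) = 229.1
  Stage 2: F_2 = 10^(11.0/10) = 12.59, G_2 = 10^(−8.68/10) = 0.1355
Friis cascade:
  F = 1.483 + (12.59 − 1)/229.1 = 1.533
NF = 10 log₁₀(1.533) = 1.86 dB

1.86 dB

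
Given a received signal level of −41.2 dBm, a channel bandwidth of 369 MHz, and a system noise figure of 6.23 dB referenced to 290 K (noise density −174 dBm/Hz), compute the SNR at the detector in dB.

40.9 dB

Noise floor: N = −174 + 10 log₁₀(B) + NF
10 log₁₀(3.69×10⁸) = 85.67 dB
N = −174 + 85.67 + 6.23 = −82.10 dBm
SNR = P_sig − N = −41.2 − (−82.10) = 40.90 dB → 40.9 dB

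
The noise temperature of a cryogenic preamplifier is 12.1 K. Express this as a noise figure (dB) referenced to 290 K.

F = 1 + T_e/T₀ = 1 + 12.1/290 = 1.04172
NF = 10 log₁₀(1.04172) = 0.178 dB

0.178 dB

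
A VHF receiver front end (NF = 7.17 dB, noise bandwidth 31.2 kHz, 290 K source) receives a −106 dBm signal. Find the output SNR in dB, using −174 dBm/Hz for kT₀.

Noise floor: N = −174 + 10 log₁₀(B) + NF
10 log₁₀(3.12×10⁴) = 44.94 dB
N = −174 + 44.94 + 7.17 = −121.89 dBm
SNR = P_sig − N = −106 − (−121.89) = 15.89 dB → 15.9 dB

15.9 dB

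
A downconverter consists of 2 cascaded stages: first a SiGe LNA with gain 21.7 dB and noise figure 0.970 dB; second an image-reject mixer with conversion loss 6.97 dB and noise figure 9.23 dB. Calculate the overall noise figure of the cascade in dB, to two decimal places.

1.14 dB

Convert to linear (a loss of L dB is a gain of −L dB): F_i = 10^(NF_i/10), G_i = 10^(G_i,dB/10)
  Stage 1: F_1 = 10^(0.970/10) = 1.250, G_1 = 10^(21.7/10) = 147.9
  Stage 2: F_2 = 10^(9.23/10) = 8.375, G_2 = 10^(−6.97/10) = 0.2009
Friis cascade:
  F = 1.250 + (8.375 − 1)/147.9 = 1.300
NF = 10 log₁₀(1.300) = 1.14 dB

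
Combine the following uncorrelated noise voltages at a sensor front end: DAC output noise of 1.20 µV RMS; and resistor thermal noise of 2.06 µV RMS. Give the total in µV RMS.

Uncorrelated sources add in power (mean-square): V_tot = √(ΣV_i²)
V_tot = √[(1.20×10⁻⁶)² + (2.06×10⁻⁶)²] = 2.38×10⁻⁶ V = 2.38 µV

2.38 µV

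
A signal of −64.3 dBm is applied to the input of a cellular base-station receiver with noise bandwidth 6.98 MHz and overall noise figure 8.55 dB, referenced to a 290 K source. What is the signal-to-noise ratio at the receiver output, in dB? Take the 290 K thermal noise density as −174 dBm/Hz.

Noise floor: N = −174 + 10 log₁₀(B) + NF
10 log₁₀(6.98×10⁶) = 68.44 dB
N = −174 + 68.44 + 8.55 = −97.01 dBm
SNR = P_sig − N = −64.3 − (−97.01) = 32.71 dB → 32.7 dB

32.7 dB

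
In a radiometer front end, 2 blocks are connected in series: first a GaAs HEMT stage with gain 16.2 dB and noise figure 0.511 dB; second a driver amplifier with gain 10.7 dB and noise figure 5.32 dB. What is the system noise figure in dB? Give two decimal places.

Convert to linear (a loss of L dB is a gain of −L dB): F_i = 10^(NF_i/10), G_i = 10^(G_i,dB/10)
  Stage 1: F_1 = 10^(0.511/10) = 1.125, G_1 = 10^(16.2/10) = 41.69
  Stage 2: F_2 = 10^(5.32/10) = 3.404, G_2 = 10^(10.7/10) = 11.75
Friis cascade:
  F = 1.125 + (3.404 − 1)/41.69 = 1.183
NF = 10 log₁₀(1.183) = 0.73 dB

0.73 dB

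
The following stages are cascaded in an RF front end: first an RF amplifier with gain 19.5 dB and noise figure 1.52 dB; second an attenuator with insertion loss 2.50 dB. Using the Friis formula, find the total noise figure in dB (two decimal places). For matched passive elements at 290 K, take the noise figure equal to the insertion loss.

Convert to linear (a loss of L dB is a gain of −L dB): F_i = 10^(NF_i/10), G_i = 10^(G_i,dB/10)
  Stage 1: F_1 = 10^(1.52/10) = 1.419, G_1 = 10^(19.5/10) = 89.13
  Stage 2: F_2 = 10^(2.50/10) = 1.778, G_2 = 10^(−2.50/10) = 0.5623
Friis cascade:
  F = 1.419 + (1.778 − 1)/89.13 = 1.428
NF = 10 log₁₀(1.428) = 1.55 dB

1.55 dB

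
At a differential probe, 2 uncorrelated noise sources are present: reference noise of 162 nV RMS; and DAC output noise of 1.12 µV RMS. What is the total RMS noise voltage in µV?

Uncorrelated sources add in power (mean-square): V_tot = √(ΣV_i²)
V_tot = √[(1.62×10⁻⁷)² + (1.12×10⁻⁶)²] = 1.13×10⁻⁶ V = 1.13 µV

1.13 µV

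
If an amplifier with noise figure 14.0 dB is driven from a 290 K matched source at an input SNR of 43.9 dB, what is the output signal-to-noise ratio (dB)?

29.9 dB

By definition F = SNR_in/SNR_out, so in dB: SNR_out = SNR_in − NF
SNR_out = 43.9 − 14.0 = 29.9 dB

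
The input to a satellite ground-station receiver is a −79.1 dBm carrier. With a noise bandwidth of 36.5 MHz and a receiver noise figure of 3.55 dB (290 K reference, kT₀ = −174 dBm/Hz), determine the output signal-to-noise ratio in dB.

Noise floor: N = −174 + 10 log₁₀(B) + NF
10 log₁₀(3.65×10⁷) = 75.62 dB
N = −174 + 75.62 + 3.55 = −94.83 dBm
SNR = P_sig − N = −79.1 − (−94.83) = 15.73 dB → 15.7 dB

15.7 dB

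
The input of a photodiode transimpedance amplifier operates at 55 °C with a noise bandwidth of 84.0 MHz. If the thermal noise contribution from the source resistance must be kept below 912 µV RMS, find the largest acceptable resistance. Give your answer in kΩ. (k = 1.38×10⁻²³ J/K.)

547 kΩ

T = 55 °C + 273.15 = 328.15 K
Johnson–Nyquist: V_n = √(4kTRB) ⇒ R = V_n² / (4kTB)
4kTB = 4 × 1.38×10⁻²³ × 328.15 × 8.40×10⁷ = 1.52×10⁻¹²
R = (9.12×10⁻⁴)² / 1.52×10⁻¹² = 5.47×10⁵ Ω = 547 kΩ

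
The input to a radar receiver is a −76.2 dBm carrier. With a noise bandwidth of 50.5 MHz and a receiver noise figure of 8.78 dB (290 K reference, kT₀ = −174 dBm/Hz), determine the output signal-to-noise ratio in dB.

Noise floor: N = −174 + 10 log₁₀(B) + NF
10 log₁₀(5.05×10⁷) = 77.03 dB
N = −174 + 77.03 + 8.78 = −88.19 dBm
SNR = P_sig − N = −76.2 − (−88.19) = 11.99 dB → 12.0 dB

12.0 dB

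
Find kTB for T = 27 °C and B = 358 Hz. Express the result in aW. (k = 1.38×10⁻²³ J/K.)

T = 27 °C + 273.15 = 300.15 K
P_n = kTB = 1.38×10⁻²³ × 300.15 × 3.58×10² = 1.48×10⁻¹⁸ W = 1.48 aW

1.48 aW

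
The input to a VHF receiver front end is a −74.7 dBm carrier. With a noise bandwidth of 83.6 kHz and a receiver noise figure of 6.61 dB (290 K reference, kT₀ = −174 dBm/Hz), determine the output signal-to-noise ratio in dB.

Noise floor: N = −174 + 10 log₁₀(B) + NF
10 log₁₀(8.36×10⁴) = 49.22 dB
N = −174 + 49.22 + 6.61 = −118.17 dBm
SNR = P_sig − N = −74.7 − (−118.17) = 43.47 dB → 43.5 dB

43.5 dB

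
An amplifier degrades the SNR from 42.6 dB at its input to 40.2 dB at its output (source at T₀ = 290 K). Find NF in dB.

NF (dB) = SNR_in(dB) − SNR_out(dB) when the source is at T₀
NF = 42.6 − 40.2 = 2.4 dB

2.4 dB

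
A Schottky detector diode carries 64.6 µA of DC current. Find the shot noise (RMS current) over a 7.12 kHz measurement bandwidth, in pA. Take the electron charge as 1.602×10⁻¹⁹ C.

I_n = √(2qI·B)
2qI·B = 2 × 1.602×10⁻¹⁹ × 6.46×10⁻⁵ × 7.12×10³ = 1.47×10⁻¹⁹ A²
I_n = √(1.47×10⁻¹⁹) = 3.84×10⁻¹⁰ A = 384 pA

384 pA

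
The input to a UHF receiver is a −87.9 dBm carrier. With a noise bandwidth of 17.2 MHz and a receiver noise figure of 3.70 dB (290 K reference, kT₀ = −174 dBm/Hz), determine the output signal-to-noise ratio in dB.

10.0 dB

Noise floor: N = −174 + 10 log₁₀(B) + NF
10 log₁₀(1.72×10⁷) = 72.36 dB
N = −174 + 72.36 + 3.70 = −97.94 dBm
SNR = P_sig − N = −87.9 − (−97.94) = 10.04 dB → 10.0 dB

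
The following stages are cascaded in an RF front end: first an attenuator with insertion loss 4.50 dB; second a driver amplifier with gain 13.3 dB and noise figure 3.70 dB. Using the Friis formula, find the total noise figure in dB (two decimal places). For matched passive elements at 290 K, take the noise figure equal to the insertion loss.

Convert to linear (a loss of L dB is a gain of −L dB): F_i = 10^(NF_i/10), G_i = 10^(G_i,dB/10)
  Stage 1: F_1 = 10^(4.50/10) = 2.818, G_1 = 10^(−4.50/10) = 0.3548
  Stage 2: F_2 = 10^(3.70/10) = 2.344, G_2 = 10^(13.3/10) = 21.38
Friis cascade:
  F = 2.818 + (2.344 − 1)/0.3548 = 6.607
NF = 10 log₁₀(6.607) = 8.20 dB

8.20 dB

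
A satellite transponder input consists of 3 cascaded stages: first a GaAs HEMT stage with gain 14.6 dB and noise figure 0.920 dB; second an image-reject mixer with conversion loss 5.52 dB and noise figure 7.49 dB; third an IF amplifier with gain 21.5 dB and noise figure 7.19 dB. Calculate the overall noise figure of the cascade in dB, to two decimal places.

Convert to linear (a loss of L dB is a gain of −L dB): F_i = 10^(NF_i/10), G_i = 10^(G_i,dB/10)
  Stage 1: F_1 = 10^(0.920/10) = 1.236, G_1 = 10^(14.6/10) = 28.84
  Stage 2: F_2 = 10^(7.49/10) = 5.610, G_2 = 10^(−5.52/10) = 0.2805
  Stage 3: F_3 = 10^(7.19/10) = 5.236, G_3 = 10^(21.5/10) = 141.3
Friis cascade:
  F = 1.236 + (5.610 − 1)/28.84 + (5.236 − 1)/8.091 = 1.919
NF = 10 log₁₀(1.919) = 2.83 dB

2.83 dB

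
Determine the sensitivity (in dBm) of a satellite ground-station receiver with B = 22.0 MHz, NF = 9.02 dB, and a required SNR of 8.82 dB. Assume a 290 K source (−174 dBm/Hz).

Sensitivity = −174 + 10 log₁₀(B) + NF + SNR_min
= −174 + 73.42 + 9.02 + 8.82
= −82.74 dBm → −82.7 dBm

−82.7 dBm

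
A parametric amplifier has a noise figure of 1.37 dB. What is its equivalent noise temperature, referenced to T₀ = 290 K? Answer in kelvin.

108 K

F = 10^(1.37/10) = 1.37088
T_e = (F − 1)·T₀ = (1.37088 − 1) × 290 = 108 K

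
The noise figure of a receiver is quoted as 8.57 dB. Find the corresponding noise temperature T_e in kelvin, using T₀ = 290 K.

F = 10^(8.57/10) = 7.19449
T_e = (F − 1)·T₀ = (7.19449 − 1) × 290 = 1796 K

1796 K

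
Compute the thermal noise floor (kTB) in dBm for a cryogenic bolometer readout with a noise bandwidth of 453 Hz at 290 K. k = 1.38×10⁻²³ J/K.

P_n = kTB = 1.38×10⁻²³ × 290 × 4.53×10² = 1.81×10⁻¹⁸ W
In dBm: 10 log₁₀(1.81×10⁻¹⁸ / 10⁻³) = −147.4 dBm

−147.4 dBm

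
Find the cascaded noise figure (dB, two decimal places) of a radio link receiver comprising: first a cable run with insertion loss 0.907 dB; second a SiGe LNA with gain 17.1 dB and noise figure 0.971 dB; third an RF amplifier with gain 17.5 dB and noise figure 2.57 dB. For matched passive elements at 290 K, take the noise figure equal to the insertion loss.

Convert to linear (a loss of L dB is a gain of −L dB): F_i = 10^(NF_i/10), G_i = 10^(G_i,dB/10)
  Stage 1: F_1 = 10^(0.907/10) = 1.232, G_1 = 10^(−0.907/10) = 0.8115
  Stage 2: F_2 = 10^(0.971/10) = 1.251, G_2 = 10^(17.1/10) = 51.29
  Stage 3: F_3 = 10^(2.57/10) = 1.807, G_3 = 10^(17.5/10) = 56.23
Friis cascade:
  F = 1.232 + (1.251 − 1)/0.8115 + (1.807 − 1)/41.62 = 1.560
NF = 10 log₁₀(1.560) = 1.93 dB

1.93 dB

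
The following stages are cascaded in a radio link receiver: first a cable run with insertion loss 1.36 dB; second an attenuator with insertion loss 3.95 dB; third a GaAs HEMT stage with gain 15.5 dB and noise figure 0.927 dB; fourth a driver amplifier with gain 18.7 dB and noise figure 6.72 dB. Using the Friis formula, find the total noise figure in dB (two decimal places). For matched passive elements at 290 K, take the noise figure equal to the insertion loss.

6.59 dB

Convert to linear (a loss of L dB is a gain of −L dB): F_i = 10^(NF_i/10), G_i = 10^(G_i,dB/10)
  Stage 1: F_1 = 10^(1.36/10) = 1.368, G_1 = 10^(−1.36/10) = 0.7311
  Stage 2: F_2 = 10^(3.95/10) = 2.483, G_2 = 10^(−3.95/10) = 0.4027
  Stage 3: F_3 = 10^(0.927/10) = 1.238, G_3 = 10^(15.5/10) = 35.48
  Stage 4: F_4 = 10^(6.72/10) = 4.699, G_4 = 10^(18.7/10) = 74.13
Friis cascade:
  F = 1.368 + (2.483 − 1)/0.7311 + (1.238 − 1)/0.2944 + (4.699 − 1)/10.45 = 4.558
NF = 10 log₁₀(4.558) = 6.59 dB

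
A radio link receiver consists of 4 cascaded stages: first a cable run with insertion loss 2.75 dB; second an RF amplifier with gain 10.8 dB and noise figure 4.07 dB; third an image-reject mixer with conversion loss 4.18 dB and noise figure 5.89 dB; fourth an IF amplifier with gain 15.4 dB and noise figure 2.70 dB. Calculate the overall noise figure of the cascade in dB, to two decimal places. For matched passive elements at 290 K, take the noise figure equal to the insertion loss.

Convert to linear (a loss of L dB is a gain of −L dB): F_i = 10^(NF_i/10), G_i = 10^(G_i,dB/10)
  Stage 1: F_1 = 10^(2.75/10) = 1.884, G_1 = 10^(−2.75/10) = 0.5309
  Stage 2: F_2 = 10^(4.07/10) = 2.553, G_2 = 10^(10.8/10) = 12.02
  Stage 3: F_3 = 10^(5.89/10) = 3.882, G_3 = 10^(−4.18/10) = 0.3819
  Stage 4: F_4 = 10^(2.70/10) = 1.862, G_4 = 10^(15.4/10) = 34.67
Friis cascade:
  F = 1.884 + (2.553 − 1)/0.5309 + (3.882 − 1)/6.383 + (1.862 − 1)/2.438 = 5.613
NF = 10 log₁₀(5.613) = 7.49 dB

7.49 dB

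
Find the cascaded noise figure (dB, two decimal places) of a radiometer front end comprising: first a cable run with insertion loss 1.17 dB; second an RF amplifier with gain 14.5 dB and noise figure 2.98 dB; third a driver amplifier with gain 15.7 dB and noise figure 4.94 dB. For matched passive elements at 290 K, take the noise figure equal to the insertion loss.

4.31 dB

Convert to linear (a loss of L dB is a gain of −L dB): F_i = 10^(NF_i/10), G_i = 10^(G_i,dB/10)
  Stage 1: F_1 = 10^(1.17/10) = 1.309, G_1 = 10^(−1.17/10) = 0.7638
  Stage 2: F_2 = 10^(2.98/10) = 1.986, G_2 = 10^(14.5/10) = 28.18
  Stage 3: F_3 = 10^(4.94/10) = 3.119, G_3 = 10^(15.7/10) = 37.15
Friis cascade:
  F = 1.309 + (1.986 − 1)/0.7638 + (3.119 − 1)/21.53 = 2.699
NF = 10 log₁₀(2.699) = 4.31 dB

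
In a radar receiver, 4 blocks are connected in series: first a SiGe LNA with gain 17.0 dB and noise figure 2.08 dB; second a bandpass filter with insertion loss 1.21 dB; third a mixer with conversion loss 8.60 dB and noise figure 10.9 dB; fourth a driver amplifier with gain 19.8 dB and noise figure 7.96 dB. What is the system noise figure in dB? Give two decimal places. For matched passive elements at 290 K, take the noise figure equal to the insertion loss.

Convert to linear (a loss of L dB is a gain of −L dB): F_i = 10^(NF_i/10), G_i = 10^(G_i,dB/10)
  Stage 1: F_1 = 10^(2.08/10) = 1.614, G_1 = 10^(17.0/10) = 50.12
  Stage 2: F_2 = 10^(1.21/10) = 1.321, G_2 = 10^(−1.21/10) = 0.7568
  Stage 3: F_3 = 10^(10.9/10) = 12.30, G_3 = 10^(−8.60/10) = 0.1380
  Stage 4: F_4 = 10^(7.96/10) = 6.252, G_4 = 10^(19.8/10) = 95.50
Friis cascade:
  F = 1.614 + (1.321 − 1)/50.12 + (12.30 − 1)/37.93 + (6.252 − 1)/5.236 = 2.922
NF = 10 log₁₀(2.922) = 4.66 dB

4.66 dB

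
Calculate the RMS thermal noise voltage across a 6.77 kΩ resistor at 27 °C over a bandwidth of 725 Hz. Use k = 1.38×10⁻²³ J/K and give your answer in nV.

T = 27 °C + 273.15 = 300.15 K
V_n = √(4kTRB)
4kTRB = 4 × 1.38×10⁻²³ × 300.15 × 6.77×10³ × 7.25×10² = 8.13×10⁻¹⁴ V²
V_n = √(8.13×10⁻¹⁴) = 2.85×10⁻⁷ V = 285 nV

285 nV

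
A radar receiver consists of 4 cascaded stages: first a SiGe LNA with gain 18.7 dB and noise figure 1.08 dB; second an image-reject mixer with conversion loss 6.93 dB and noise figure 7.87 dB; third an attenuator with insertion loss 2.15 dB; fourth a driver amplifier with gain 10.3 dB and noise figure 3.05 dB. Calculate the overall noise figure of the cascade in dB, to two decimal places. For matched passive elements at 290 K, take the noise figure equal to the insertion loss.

1.78 dB

Convert to linear (a loss of L dB is a gain of −L dB): F_i = 10^(NF_i/10), G_i = 10^(G_i,dB/10)
  Stage 1: F_1 = 10^(1.08/10) = 1.282, G_1 = 10^(18.7/10) = 74.13
  Stage 2: F_2 = 10^(7.87/10) = 6.124, G_2 = 10^(−6.93/10) = 0.2028
  Stage 3: F_3 = 10^(2.15/10) = 1.641, G_3 = 10^(−2.15/10) = 0.6095
  Stage 4: F_4 = 10^(3.05/10) = 2.018, G_4 = 10^(10.3/10) = 10.72
Friis cascade:
  F = 1.282 + (6.124 − 1)/74.13 + (1.641 − 1)/15.03 + (2.018 − 1)/9.162 = 1.505
NF = 10 log₁₀(1.505) = 1.78 dB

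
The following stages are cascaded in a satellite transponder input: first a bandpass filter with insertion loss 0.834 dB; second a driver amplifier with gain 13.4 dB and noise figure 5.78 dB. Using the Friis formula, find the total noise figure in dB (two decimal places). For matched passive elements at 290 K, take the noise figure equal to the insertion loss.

6.61 dB

Convert to linear (a loss of L dB is a gain of −L dB): F_i = 10^(NF_i/10), G_i = 10^(G_i,dB/10)
  Stage 1: F_1 = 10^(0.834/10) = 1.212, G_1 = 10^(−0.834/10) = 0.8253
  Stage 2: F_2 = 10^(5.78/10) = 3.784, G_2 = 10^(13.4/10) = 21.88
Friis cascade:
  F = 1.212 + (3.784 − 1)/0.8253 = 4.586
NF = 10 log₁₀(4.586) = 6.61 dB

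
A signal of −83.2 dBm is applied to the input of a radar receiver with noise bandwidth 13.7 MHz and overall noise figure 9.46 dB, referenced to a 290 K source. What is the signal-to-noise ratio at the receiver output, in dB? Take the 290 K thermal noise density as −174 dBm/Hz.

10.0 dB

Noise floor: N = −174 + 10 log₁₀(B) + NF
10 log₁₀(1.37×10⁷) = 71.37 dB
N = −174 + 71.37 + 9.46 = −93.17 dBm
SNR = P_sig − N = −83.2 − (−93.17) = 9.97 dB → 10.0 dB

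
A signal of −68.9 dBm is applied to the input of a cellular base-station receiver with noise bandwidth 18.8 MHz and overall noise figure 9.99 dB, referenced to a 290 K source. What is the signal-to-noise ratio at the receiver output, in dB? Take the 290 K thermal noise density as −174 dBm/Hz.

Noise floor: N = −174 + 10 log₁₀(B) + NF
10 log₁₀(1.88×10⁷) = 72.74 dB
N = −174 + 72.74 + 9.99 = −91.27 dBm
SNR = P_sig − N = −68.9 − (−91.27) = 22.37 dB → 22.4 dB

22.4 dB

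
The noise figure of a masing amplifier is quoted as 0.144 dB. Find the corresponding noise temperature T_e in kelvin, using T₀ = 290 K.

F = 10^(0.144/10) = 1.03371
T_e = (F − 1)·T₀ = (1.03371 − 1) × 290 = 9.78 K

9.78 K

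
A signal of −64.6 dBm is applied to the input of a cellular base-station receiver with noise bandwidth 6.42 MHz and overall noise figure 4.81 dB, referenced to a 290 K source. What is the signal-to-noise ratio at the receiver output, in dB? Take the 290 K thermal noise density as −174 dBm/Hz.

36.5 dB

Noise floor: N = −174 + 10 log₁₀(B) + NF
10 log₁₀(6.42×10⁶) = 68.08 dB
N = −174 + 68.08 + 4.81 = −101.11 dBm
SNR = P_sig − N = −64.6 − (−101.11) = 36.51 dB → 36.5 dB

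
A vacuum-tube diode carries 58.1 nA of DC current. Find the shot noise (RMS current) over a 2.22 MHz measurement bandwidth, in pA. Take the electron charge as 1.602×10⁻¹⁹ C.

I_n = √(2qI·B)
2qI·B = 2 × 1.602×10⁻¹⁹ × 5.81×10⁻⁸ × 2.22×10⁶ = 4.13×10⁻²⁰ A²
I_n = √(4.13×10⁻²⁰) = 2.03×10⁻¹⁰ A = 203 pA

203 pA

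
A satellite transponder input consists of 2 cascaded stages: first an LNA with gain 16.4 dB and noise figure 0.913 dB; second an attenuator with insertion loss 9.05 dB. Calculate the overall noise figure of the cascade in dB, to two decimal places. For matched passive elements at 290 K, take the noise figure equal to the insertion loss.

1.45 dB

Convert to linear (a loss of L dB is a gain of −L dB): F_i = 10^(NF_i/10), G_i = 10^(G_i,dB/10)
  Stage 1: F_1 = 10^(0.913/10) = 1.234, G_1 = 10^(16.4/10) = 43.65
  Stage 2: F_2 = 10^(9.05/10) = 8.035, G_2 = 10^(−9.05/10) = 0.1245
Friis cascade:
  F = 1.234 + (8.035 − 1)/43.65 = 1.395
NF = 10 log₁₀(1.395) = 1.45 dB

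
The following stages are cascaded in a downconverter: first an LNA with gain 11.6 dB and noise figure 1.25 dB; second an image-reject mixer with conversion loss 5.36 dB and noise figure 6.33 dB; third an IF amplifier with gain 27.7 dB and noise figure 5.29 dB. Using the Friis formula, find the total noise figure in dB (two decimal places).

Convert to linear (a loss of L dB is a gain of −L dB): F_i = 10^(NF_i/10), G_i = 10^(G_i,dB/10)
  Stage 1: F_1 = 10^(1.25/10) = 1.334, G_1 = 10^(11.6/10) = 14.45
  Stage 2: F_2 = 10^(6.33/10) = 4.295, G_2 = 10^(−5.36/10) = 0.2911
  Stage 3: F_3 = 10^(5.29/10) = 3.381, G_3 = 10^(27.7/10) = 588.8
Friis cascade:
  F = 1.334 + (4.295 − 1)/14.45 + (3.381 − 1)/4.207 = 2.127
NF = 10 log₁₀(2.127) = 3.28 dB

3.28 dB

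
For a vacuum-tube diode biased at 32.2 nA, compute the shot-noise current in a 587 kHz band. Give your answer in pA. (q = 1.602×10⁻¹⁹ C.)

I_n = √(2qI·B)
2qI·B = 2 × 1.602×10⁻¹⁹ × 3.22×10⁻⁸ × 5.87×10⁵ = 6.06×10⁻²¹ A²
I_n = √(6.06×10⁻²¹) = 7.78×10⁻¹¹ A = 77.8 pA

77.8 pA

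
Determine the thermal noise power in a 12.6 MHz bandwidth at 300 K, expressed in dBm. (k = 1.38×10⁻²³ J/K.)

P_n = kTB = 1.38×10⁻²³ × 300 × 1.26×10⁷ = 5.22×10⁻¹⁴ W
In dBm: 10 log₁₀(5.22×10⁻¹⁴ / 10⁻³) = −102.8 dBm

−102.8 dBm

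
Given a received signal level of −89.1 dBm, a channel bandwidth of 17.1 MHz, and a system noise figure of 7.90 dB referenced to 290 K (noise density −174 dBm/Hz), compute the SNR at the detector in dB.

Noise floor: N = −174 + 10 log₁₀(B) + NF
10 log₁₀(1.71×10⁷) = 72.33 dB
N = −174 + 72.33 + 7.90 = −93.77 dBm
SNR = P_sig − N = −89.1 − (−93.77) = 4.67 dB → 4.7 dB

4.7 dB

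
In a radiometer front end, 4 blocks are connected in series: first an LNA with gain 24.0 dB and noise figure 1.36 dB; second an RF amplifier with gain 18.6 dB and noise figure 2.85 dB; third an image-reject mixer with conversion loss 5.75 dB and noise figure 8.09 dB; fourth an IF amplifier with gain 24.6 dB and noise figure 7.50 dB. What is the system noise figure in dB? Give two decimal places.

1.38 dB

Convert to linear (a loss of L dB is a gain of −L dB): F_i = 10^(NF_i/10), G_i = 10^(G_i,dB/10)
  Stage 1: F_1 = 10^(1.36/10) = 1.368, G_1 = 10^(24.0/10) = 251.2
  Stage 2: F_2 = 10^(2.85/10) = 1.928, G_2 = 10^(18.6/10) = 72.44
  Stage 3: F_3 = 10^(8.09/10) = 6.442, G_3 = 10^(−5.75/10) = 0.2661
  Stage 4: F_4 = 10^(7.50/10) = 5.623, G_4 = 10^(24.6/10) = 288.4
Friis cascade:
  F = 1.368 + (1.928 − 1)/251.2 + (6.442 − 1)/1.820×10⁴ + (5.623 − 1)/4842 = 1.373
NF = 10 log₁₀(1.373) = 1.38 dB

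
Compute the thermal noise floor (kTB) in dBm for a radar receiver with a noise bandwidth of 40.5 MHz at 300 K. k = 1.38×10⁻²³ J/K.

−97.8 dBm

P_n = kTB = 1.38×10⁻²³ × 300 × 4.05×10⁷ = 1.68×10⁻¹³ W
In dBm: 10 log₁₀(1.68×10⁻¹³ / 10⁻³) = −97.8 dBm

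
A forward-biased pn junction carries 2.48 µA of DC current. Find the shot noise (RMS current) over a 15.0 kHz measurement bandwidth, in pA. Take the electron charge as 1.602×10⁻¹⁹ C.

I_n = √(2qI·B)
2qI·B = 2 × 1.602×10⁻¹⁹ × 2.48×10⁻⁶ × 1.50×10⁴ = 1.19×10⁻²⁰ A²
I_n = √(1.19×10⁻²⁰) = 1.09×10⁻¹⁰ A = 109 pA

109 pA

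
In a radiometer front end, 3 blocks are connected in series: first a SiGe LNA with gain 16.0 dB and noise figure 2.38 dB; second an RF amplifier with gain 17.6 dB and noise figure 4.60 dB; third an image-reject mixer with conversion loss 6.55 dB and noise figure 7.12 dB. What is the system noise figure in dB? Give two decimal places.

Convert to linear (a loss of L dB is a gain of −L dB): F_i = 10^(NF_i/10), G_i = 10^(G_i,dB/10)
  Stage 1: F_1 = 10^(2.38/10) = 1.730, G_1 = 10^(16.0/10) = 39.81
  Stage 2: F_2 = 10^(4.60/10) = 2.884, G_2 = 10^(17.6/10) = 57.54
  Stage 3: F_3 = 10^(7.12/10) = 5.152, G_3 = 10^(−6.55/10) = 0.2213
Friis cascade:
  F = 1.730 + (2.884 − 1)/39.81 + (5.152 − 1)/2291 = 1.779
NF = 10 log₁₀(1.779) = 2.50 dB

2.50 dB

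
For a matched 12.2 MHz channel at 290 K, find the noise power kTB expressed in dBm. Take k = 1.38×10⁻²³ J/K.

−103.1 dBm

P_n = kTB = 1.38×10⁻²³ × 290 × 1.22×10⁷ = 4.88×10⁻¹⁴ W
In dBm: 10 log₁₀(4.88×10⁻¹⁴ / 10⁻³) = −103.1 dBm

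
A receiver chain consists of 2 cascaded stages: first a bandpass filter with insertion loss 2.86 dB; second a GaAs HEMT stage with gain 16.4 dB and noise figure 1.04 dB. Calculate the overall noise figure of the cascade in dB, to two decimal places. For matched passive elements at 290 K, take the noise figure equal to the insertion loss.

Convert to linear (a loss of L dB is a gain of −L dB): F_i = 10^(NF_i/10), G_i = 10^(G_i,dB/10)
  Stage 1: F_1 = 10^(2.86/10) = 1.932, G_1 = 10^(−2.86/10) = 0.5176
  Stage 2: F_2 = 10^(1.04/10) = 1.271, G_2 = 10^(16.4/10) = 43.65
Friis cascade:
  F = 1.932 + (1.271 − 1)/0.5176 = 2.455
NF = 10 log₁₀(2.455) = 3.90 dB

3.90 dB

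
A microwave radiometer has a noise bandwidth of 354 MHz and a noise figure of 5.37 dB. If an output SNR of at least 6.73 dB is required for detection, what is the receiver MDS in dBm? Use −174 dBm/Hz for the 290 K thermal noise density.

Sensitivity = −174 + 10 log₁₀(B) + NF + SNR_min
= −174 + 85.49 + 5.37 + 6.73
= −76.41 dBm → −76.4 dBm

−76.4 dBm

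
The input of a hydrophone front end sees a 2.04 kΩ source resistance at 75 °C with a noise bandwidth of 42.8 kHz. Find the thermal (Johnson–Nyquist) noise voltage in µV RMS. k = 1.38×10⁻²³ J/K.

1.30 µV

T = 75 °C + 273.15 = 348.15 K
V_n = √(4kTRB)
4kTRB = 4 × 1.38×10⁻²³ × 348.15 × 2.04×10³ × 4.28×10⁴ = 1.68×10⁻¹² V²
V_n = √(1.68×10⁻¹²) = 1.30×10⁻⁶ V = 1.30 µV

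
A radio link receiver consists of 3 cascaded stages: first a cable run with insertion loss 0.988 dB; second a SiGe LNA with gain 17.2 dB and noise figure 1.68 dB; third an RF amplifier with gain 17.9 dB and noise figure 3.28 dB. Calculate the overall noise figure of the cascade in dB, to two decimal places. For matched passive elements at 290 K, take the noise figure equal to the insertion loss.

Convert to linear (a loss of L dB is a gain of −L dB): F_i = 10^(NF_i/10), G_i = 10^(G_i,dB/10)
  Stage 1: F_1 = 10^(0.988/10) = 1.255, G_1 = 10^(−0.988/10) = 0.7965
  Stage 2: F_2 = 10^(1.68/10) = 1.472, G_2 = 10^(17.2/10) = 52.48
  Stage 3: F_3 = 10^(3.28/10) = 2.128, G_3 = 10^(17.9/10) = 61.66
Friis cascade:
  F = 1.255 + (1.472 − 1)/0.7965 + (2.128 − 1)/41.80 = 1.875
NF = 10 log₁₀(1.875) = 2.73 dB

2.73 dB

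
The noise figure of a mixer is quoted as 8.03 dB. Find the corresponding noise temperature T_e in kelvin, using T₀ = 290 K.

F = 10^(8.03/10) = 6.35331
T_e = (F − 1)·T₀ = (6.35331 − 1) × 290 = 1552 K

1552 K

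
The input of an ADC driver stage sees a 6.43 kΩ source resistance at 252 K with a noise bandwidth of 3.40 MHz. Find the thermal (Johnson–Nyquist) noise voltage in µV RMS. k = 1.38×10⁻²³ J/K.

17.4 µV

V_n = √(4kTRB)
4kTRB = 4 × 1.38×10⁻²³ × 252 × 6.43×10³ × 3.40×10⁶ = 3.04×10⁻¹⁰ V²
V_n = √(3.04×10⁻¹⁰) = 1.74×10⁻⁵ V = 17.4 µV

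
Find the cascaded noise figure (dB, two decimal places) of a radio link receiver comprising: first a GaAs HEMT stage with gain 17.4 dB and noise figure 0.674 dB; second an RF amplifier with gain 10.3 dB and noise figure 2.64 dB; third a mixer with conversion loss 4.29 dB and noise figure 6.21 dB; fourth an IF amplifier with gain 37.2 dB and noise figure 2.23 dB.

Convert to linear (a loss of L dB is a gain of −L dB): F_i = 10^(NF_i/10), G_i = 10^(G_i,dB/10)
  Stage 1: F_1 = 10^(0.674/10) = 1.168, G_1 = 10^(17.4/10) = 54.95
  Stage 2: F_2 = 10^(2.64/10) = 1.837, G_2 = 10^(10.3/10) = 10.72
  Stage 3: F_3 = 10^(6.21/10) = 4.178, G_3 = 10^(−4.29/10) = 0.3724
  Stage 4: F_4 = 10^(2.23/10) = 1.671, G_4 = 10^(37.2/10) = 5248
Friis cascade:
  F = 1.168 + (1.837 − 1)/54.95 + (4.178 − 1)/588.8 + (1.671 − 1)/219.3 = 1.192
NF = 10 log₁₀(1.192) = 0.76 dB

0.76 dB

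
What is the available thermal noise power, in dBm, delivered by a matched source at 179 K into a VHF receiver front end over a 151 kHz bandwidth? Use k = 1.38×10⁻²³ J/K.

P_n = kTB = 1.38×10⁻²³ × 179 × 1.51×10⁵ = 3.73×10⁻¹⁶ W
In dBm: 10 log₁₀(3.73×10⁻¹⁶ / 10⁻³) = −124.3 dBm

−124.3 dBm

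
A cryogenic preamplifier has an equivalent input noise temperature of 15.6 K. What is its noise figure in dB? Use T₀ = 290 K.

F = 1 + T_e/T₀ = 1 + 15.6/290 = 1.05379
NF = 10 log₁₀(1.05379) = 0.228 dB

0.228 dB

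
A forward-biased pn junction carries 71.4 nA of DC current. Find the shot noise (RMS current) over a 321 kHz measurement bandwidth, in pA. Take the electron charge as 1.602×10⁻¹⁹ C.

I_n = √(2qI·B)
2qI·B = 2 × 1.602×10⁻¹⁹ × 7.14×10⁻⁸ × 3.21×10⁵ = 7.34×10⁻²¹ A²
I_n = √(7.34×10⁻²¹) = 8.57×10⁻¹¹ A = 85.7 pA

85.7 pA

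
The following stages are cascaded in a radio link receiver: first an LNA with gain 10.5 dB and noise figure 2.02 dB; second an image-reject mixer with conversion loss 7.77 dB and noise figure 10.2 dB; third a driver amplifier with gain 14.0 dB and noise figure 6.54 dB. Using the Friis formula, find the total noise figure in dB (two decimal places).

6.34 dB

Convert to linear (a loss of L dB is a gain of −L dB): F_i = 10^(NF_i/10), G_i = 10^(G_i,dB/10)
  Stage 1: F_1 = 10^(2.02/10) = 1.592, G_1 = 10^(10.5/10) = 11.22
  Stage 2: F_2 = 10^(10.2/10) = 10.47, G_2 = 10^(−7.77/10) = 0.1671
  Stage 3: F_3 = 10^(6.54/10) = 4.508, G_3 = 10^(14.0/10) = 25.12
Friis cascade:
  F = 1.592 + (10.47 − 1)/11.22 + (4.508 − 1)/1.875 = 4.307
NF = 10 log₁₀(4.307) = 6.34 dB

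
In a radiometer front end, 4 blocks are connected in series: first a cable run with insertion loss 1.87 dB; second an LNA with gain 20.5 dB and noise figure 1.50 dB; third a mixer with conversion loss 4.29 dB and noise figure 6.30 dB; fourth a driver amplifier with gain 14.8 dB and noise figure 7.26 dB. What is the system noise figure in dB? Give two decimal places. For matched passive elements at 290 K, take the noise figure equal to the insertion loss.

Convert to linear (a loss of L dB is a gain of −L dB): F_i = 10^(NF_i/10), G_i = 10^(G_i,dB/10)
  Stage 1: F_1 = 10^(1.87/10) = 1.538, G_1 = 10^(−1.87/10) = 0.6501
  Stage 2: F_2 = 10^(1.50/10) = 1.413, G_2 = 10^(20.5/10) = 112.2
  Stage 3: F_3 = 10^(6.30/10) = 4.266, G_3 = 10^(−4.29/10) = 0.3724
  Stage 4: F_4 = 10^(7.26/10) = 5.321, G_4 = 10^(14.8/10) = 30.20
Friis cascade:
  F = 1.538 + (1.413 − 1)/0.6501 + (4.266 − 1)/72.95 + (5.321 − 1)/27.16 = 2.377
NF = 10 log₁₀(2.377) = 3.76 dB

3.76 dB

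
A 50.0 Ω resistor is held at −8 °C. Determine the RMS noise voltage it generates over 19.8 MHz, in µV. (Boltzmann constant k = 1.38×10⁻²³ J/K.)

3.81 µV

T = −8 °C + 273.15 = 265.15 K
V_n = √(4kTRB)
4kTRB = 4 × 1.38×10⁻²³ × 265.15 × 5.00×10¹ × 1.98×10⁷ = 1.45×10⁻¹¹ V²
V_n = √(1.45×10⁻¹¹) = 3.81×10⁻⁶ V = 3.81 µV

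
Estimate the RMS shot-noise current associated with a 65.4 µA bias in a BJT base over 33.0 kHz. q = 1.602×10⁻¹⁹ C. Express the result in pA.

832 pA

I_n = √(2qI·B)
2qI·B = 2 × 1.602×10⁻¹⁹ × 6.54×10⁻⁵ × 3.30×10⁴ = 6.91×10⁻¹⁹ A²
I_n = √(6.91×10⁻¹⁹) = 8.32×10⁻¹⁰ A = 832 pA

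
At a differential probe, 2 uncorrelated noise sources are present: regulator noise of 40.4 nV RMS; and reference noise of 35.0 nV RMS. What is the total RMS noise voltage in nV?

Uncorrelated sources add in power (mean-square): V_tot = √(ΣV_i²)
V_tot = √[(4.04×10⁻⁸)² + (3.50×10⁻⁸)²] = 5.35×10⁻⁸ V = 53.5 nV

53.5 nV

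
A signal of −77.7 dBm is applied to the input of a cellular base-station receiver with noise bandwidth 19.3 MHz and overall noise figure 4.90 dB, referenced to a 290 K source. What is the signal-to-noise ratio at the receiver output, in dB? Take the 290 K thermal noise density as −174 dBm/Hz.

18.5 dB

Noise floor: N = −174 + 10 log₁₀(B) + NF
10 log₁₀(1.93×10⁷) = 72.86 dB
N = −174 + 72.86 + 4.90 = −96.24 dBm
SNR = P_sig − N = −77.7 − (−96.24) = 18.54 dB → 18.5 dB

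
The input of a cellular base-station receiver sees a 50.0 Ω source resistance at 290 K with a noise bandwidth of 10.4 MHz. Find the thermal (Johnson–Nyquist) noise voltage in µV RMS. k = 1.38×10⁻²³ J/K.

2.89 µV

V_n = √(4kTRB)
4kTRB = 4 × 1.38×10⁻²³ × 290 × 5.00×10¹ × 1.04×10⁷ = 8.32×10⁻¹² V²
V_n = √(8.32×10⁻¹²) = 2.89×10⁻⁶ V = 2.89 µV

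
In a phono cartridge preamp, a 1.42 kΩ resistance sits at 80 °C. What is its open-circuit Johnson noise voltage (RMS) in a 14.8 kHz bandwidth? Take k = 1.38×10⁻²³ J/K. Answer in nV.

640 nV

T = 80 °C + 273.15 = 353.15 K
V_n = √(4kTRB)
4kTRB = 4 × 1.38×10⁻²³ × 353.15 × 1.42×10³ × 1.48×10⁴ = 4.10×10⁻¹³ V²
V_n = √(4.10×10⁻¹³) = 6.40×10⁻⁷ V = 640 nV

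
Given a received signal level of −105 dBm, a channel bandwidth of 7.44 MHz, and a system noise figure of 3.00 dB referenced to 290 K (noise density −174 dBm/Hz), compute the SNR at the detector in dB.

Noise floor: N = −174 + 10 log₁₀(B) + NF
10 log₁₀(7.44×10⁶) = 68.72 dB
N = −174 + 68.72 + 3.00 = −102.28 dBm
SNR = P_sig − N = −105 − (−102.28) = −2.72 dB → −2.7 dB

−2.7 dB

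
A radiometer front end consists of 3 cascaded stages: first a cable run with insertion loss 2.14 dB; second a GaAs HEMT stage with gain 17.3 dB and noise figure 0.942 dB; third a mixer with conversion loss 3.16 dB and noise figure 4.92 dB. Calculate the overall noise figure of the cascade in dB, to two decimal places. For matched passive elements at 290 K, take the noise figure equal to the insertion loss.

Convert to linear (a loss of L dB is a gain of −L dB): F_i = 10^(NF_i/10), G_i = 10^(G_i,dB/10)
  Stage 1: F_1 = 10^(2.14/10) = 1.637, G_1 = 10^(−2.14/10) = 0.6109
  Stage 2: F_2 = 10^(0.942/10) = 1.242, G_2 = 10^(17.3/10) = 53.70
  Stage 3: F_3 = 10^(4.92/10) = 3.105, G_3 = 10^(−3.16/10) = 0.4831
Friis cascade:
  F = 1.637 + (1.242 − 1)/0.6109 + (3.105 − 1)/32.81 = 2.097
NF = 10 log₁₀(2.097) = 3.22 dB

3.22 dB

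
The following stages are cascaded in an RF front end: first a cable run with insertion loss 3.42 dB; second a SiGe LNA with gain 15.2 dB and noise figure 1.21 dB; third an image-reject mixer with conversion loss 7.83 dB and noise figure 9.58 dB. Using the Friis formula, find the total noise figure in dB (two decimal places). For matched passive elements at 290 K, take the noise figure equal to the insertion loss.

5.37 dB

Convert to linear (a loss of L dB is a gain of −L dB): F_i = 10^(NF_i/10), G_i = 10^(G_i,dB/10)
  Stage 1: F_1 = 10^(3.42/10) = 2.198, G_1 = 10^(−3.42/10) = 0.4550
  Stage 2: F_2 = 10^(1.21/10) = 1.321, G_2 = 10^(15.2/10) = 33.11
  Stage 3: F_3 = 10^(9.58/10) = 9.078, G_3 = 10^(−7.83/10) = 0.1648
Friis cascade:
  F = 2.198 + (1.321 − 1)/0.4550 + (9.078 − 1)/15.07 = 3.440
NF = 10 log₁₀(3.440) = 5.37 dB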